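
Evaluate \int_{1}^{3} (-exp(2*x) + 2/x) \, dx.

-exp(6)/2 + log(9) + exp(2)/2

An antiderivative is F(x) = -exp(2*x)/2 + 2*log(x).
Then F(3) - F(1) = (-exp(6)/2 + log(9)) - (-exp(2)/2) = -exp(6)/2 + log(9) + exp(2)/2.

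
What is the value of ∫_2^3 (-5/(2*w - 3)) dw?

An antiderivative is F(w) = -5*log(2*w - 3)/2.
Then F(3) - F(2) = (-5*log(3)/2) - (0) = -5*log(3)/2.

-5*log(3)/2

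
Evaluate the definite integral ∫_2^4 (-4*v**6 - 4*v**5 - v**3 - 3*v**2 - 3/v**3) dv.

By the power rule, an antiderivative is F(v) = -4*v**7/7 - 2*v**6/3 - v**4/4 - v**3 + 3/(2*v**2).
Then F(4) - F(2) = (-8212417/672) - (-21409/168) = -2708927/224.

-2708927/224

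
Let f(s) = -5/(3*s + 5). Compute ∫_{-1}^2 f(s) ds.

-5*log(11)/3 + 5*log(2)/3

An antiderivative is F(s) = -5*log(3*s + 5)/3.
Then F(2) - F(-1) = (-5*log(11)/3) - (-5*log(2)/3) = -5*log(11)/3 + 5*log(2)/3.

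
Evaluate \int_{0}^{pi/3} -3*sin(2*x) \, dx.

An antiderivative is F(x) = 3*cos(2*x)/2.
Then F(pi/3) - F(0) = (-3/4) - (3/2) = -9/4.

-9/4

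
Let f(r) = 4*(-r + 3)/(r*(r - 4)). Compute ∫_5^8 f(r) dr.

Factor the denominator: r**2 - 4*r = r(r - 4).
Partial fractions: 4*(-r + 3)/(r*(r - 4)) = -3/r - 1/(r - 4).
An antiderivative is F(r) = -3*log(r) - log(r - 4).
Then F(8) - F(5) = (-11*log(2)) - (-3*log(5)) = -11*log(2) + 3*log(5).

-11*log(2) + 3*log(5)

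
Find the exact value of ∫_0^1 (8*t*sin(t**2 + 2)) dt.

Let u = t**2 + 2, so du = 2*t dt. When t = 0, u = 2; when t = 1, u = 3.
The integral becomes 4·∫ sin(u) du from 2 to 3, with antiderivative -4*cos(u).
Back in t: F(t) = -4*cos(t**2 + 2).
Then F(1) - F(0) = (-4*cos(3)) - (-4*cos(2)) = 4*cos(2) - 4*cos(3).

4*cos(2) - 4*cos(3)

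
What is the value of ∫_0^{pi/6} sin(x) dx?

1 - sqrt(3)/2

An antiderivative is F(x) = -cos(x).
Then F(pi/6) - F(0) = (-sqrt(3)/2) - (-1) = 1 - sqrt(3)/2.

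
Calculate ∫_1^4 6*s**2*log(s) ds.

-42 + 256*log(2)

Integrate by parts once (u = ln s, dv = 6*s**2 ds).
An antiderivative is F(s) = 2*s**3*(3*log(s) - 1)/3.
Then F(4) - F(1) = (-128/3 + 256*log(2)) - (-2/3) = -42 + 256*log(2).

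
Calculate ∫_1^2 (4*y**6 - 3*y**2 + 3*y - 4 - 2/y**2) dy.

By the power rule, an antiderivative is F(y) = 4*y**7/7 - y**3 + 3*y**2/2 - 4*y + 2/y.
Then F(2) - F(1) = (449/7) - (-13/14) = 911/14.

911/14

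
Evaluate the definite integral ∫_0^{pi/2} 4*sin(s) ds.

An antiderivative is F(s) = -4*cos(s).
Then F(pi/2) - F(0) = (0) - (-4) = 4.

4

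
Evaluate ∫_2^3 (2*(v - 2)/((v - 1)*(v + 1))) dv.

log(32/27)

Factor the denominator: v**2 - 1 = (v + 1)(v - 1).
Partial fractions: 2*(v - 2)/((v - 1)*(v + 1)) = 3/(v + 1) - 1/(v - 1).
An antiderivative is F(v) = -log(v - 1) + 3*log(v + 1).
Then F(3) - F(2) = (log(32)) - (log(27)) = log(32/27).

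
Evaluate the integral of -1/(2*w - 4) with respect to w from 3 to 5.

An antiderivative is F(w) = -log(2*w - 4)/2.
Then F(5) - F(3) = (-log(6)/2) - (-log(2)/2) = -log(6)/2 + log(2)/2.

-log(6)/2 + log(2)/2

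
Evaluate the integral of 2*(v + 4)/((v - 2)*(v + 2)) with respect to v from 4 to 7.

Factor the denominator: v**2 - 4 = (v + 2)(v - 2).
Partial fractions: 2*(v + 4)/((v - 2)*(v + 2)) = -1/(v + 2) + 3/(v - 2).
An antiderivative is F(v) = 3*log(v - 2) - log(v + 2).
Then F(7) - F(4) = (-2*log(3) + 3*log(5)) - (log(4/3)) = -2*log(2) - log(3) + 3*log(5).

-2*log(2) - log(3) + 3*log(5)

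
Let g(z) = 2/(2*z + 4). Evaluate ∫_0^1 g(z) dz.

log(3/2)

Let u = 2*z + 4, so du = 2 dz. When z = 0, u = 4; when z = 1, u = 6.
The integral becomes ∫ 1/u du from 4 to 6, with antiderivative log(u).
Back in z: F(z) = log(2*z + 4).
Then F(1) - F(0) = (log(6)) - (log(4)) = log(3/2).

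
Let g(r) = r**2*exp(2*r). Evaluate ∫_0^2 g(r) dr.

Integrate by parts twice (u = r^2, dv = exp(2*r) dr).
An antiderivative is F(r) = (2*r**2 - 2*r + 1)*exp(2*r)/4.
Then F(2) - F(0) = (5*exp(4)/4) - (1/4) = -1/4 + 5*exp(4)/4.

-1/4 + 5*exp(4)/4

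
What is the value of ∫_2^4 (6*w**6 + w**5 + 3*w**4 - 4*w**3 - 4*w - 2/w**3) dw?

By the power rule, an antiderivative is F(w) = 6*w**7/7 + w**6/6 + 3*w**5/5 - w**4 - 2*w**2 + w**(-2).
Then F(4) - F(2) = (25288297/1680) - (48649/420) = 8364567/560.

8364567/560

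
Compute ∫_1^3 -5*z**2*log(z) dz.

130/9 - 45*log(3)

Integrate by parts once (u = ln z, dv = -5*z**2 dz).
An antiderivative is F(z) = -5*z**3*(3*log(z) - 1)/9.
Then F(3) - F(1) = (15 - 45*log(3)) - (5/9) = 130/9 - 45*log(3).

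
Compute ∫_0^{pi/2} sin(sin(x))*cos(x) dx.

Let u = sin(x), so du = cos(x) dx. When x = 0, u = 0; when x = pi/2, u = 1.
The integral becomes ∫ sin(u) du from 0 to 1, with antiderivative -cos(u).
Back in x: F(x) = -cos(sin(x)).
Then F(pi/2) - F(0) = (-cos(1)) - (-1) = 1 - cos(1).

1 - cos(1)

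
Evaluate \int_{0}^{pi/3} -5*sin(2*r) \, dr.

An antiderivative is F(r) = 5*cos(2*r)/2.
Then F(pi/3) - F(0) = (-5/4) - (5/2) = -15/4.

-15/4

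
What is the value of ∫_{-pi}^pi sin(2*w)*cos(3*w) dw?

0

Use the identity sin(2*w)cos(3*w) = [sin(5*w) + sin(-w)]/2.
An antiderivative is F(w) = cos(w)/2 - cos(5*w)/10.
Then F(pi) - F(-pi) = (-2/5) - (-2/5) = 0.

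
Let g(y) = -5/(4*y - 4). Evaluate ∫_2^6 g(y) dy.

An antiderivative is F(y) = -5*log(4*y - 4)/4.
Then F(6) - F(2) = (-5*log(20)/4) - (-5*log(2)/2) = -5*log(5)/4.

-5*log(5)/4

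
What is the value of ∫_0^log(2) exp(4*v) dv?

Let u = exp(v), so du = exp(v) dv. When v = 0, u = 1; when v = log(2), u = 2.
The integral becomes ∫ u**3 du from 1 to 2, with antiderivative u**4/4.
Back in v: F(v) = exp(4*v)/4.
Then F(log(2)) - F(0) = (4) - (1/4) = 15/4.

15/4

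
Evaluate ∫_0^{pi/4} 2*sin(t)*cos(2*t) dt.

Use the identity sin(t)cos(2*t) = [sin(3*t) + sin(-t)]/2.
An antiderivative is F(t) = cos(t) - cos(3*t)/3.
Then F(pi/4) - F(0) = (2*sqrt(2)/3) - (2/3) = -2/3 + 2*sqrt(2)/3.

-2/3 + 2*sqrt(2)/3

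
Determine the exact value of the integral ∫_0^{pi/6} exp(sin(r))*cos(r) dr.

-1 + exp(1/2)

Let u = sin(r), so du = cos(r) dr. When r = 0, u = 0; when r = pi/6, u = 1/2.
The integral becomes ∫ exp(u) du from 0 to 1/2, with antiderivative exp(u).
Back in r: F(r) = exp(sin(r)).
Then F(pi/6) - F(0) = (exp(1/2)) - (1) = -1 + exp(1/2).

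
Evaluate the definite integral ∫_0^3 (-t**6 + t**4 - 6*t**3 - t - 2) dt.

-13854/35

By the power rule, an antiderivative is F(t) = -t**7/7 + t**5/5 - 3*t**4/2 - t**2/2 - 2*t.
Then F(3) - F(0) = (-13854/35) - (0) = -13854/35.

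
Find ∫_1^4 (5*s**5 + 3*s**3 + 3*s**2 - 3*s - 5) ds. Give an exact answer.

By the power rule, an antiderivative is F(s) = 5*s**6/6 + 3*s**4/4 + s**3 - 3*s**2/2 - 5*s.
Then F(4) - F(1) = (10876/3) - (-47/12) = 14517/4.

14517/4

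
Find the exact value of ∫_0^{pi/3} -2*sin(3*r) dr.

-4/3

An antiderivative is F(r) = 2*cos(3*r)/3.
Then F(pi/3) - F(0) = (-2/3) - (2/3) = -4/3.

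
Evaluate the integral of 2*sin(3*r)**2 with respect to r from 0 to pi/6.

Use the identity sin^2(3*r) = (1 - cos(6*r))/2.
An antiderivative is F(r) = r - sin(6*r)/6.
Then F(pi/6) - F(0) = (pi/6) - (0) = pi/6.

pi/6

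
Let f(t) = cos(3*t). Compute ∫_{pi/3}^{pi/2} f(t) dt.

An antiderivative is F(t) = sin(3*t)/3.
Then F(pi/2) - F(pi/3) = (-1/3) - (0) = -1/3.

-1/3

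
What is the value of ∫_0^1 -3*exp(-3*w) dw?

An antiderivative is F(w) = exp(-3*w).
Then F(1) - F(0) = (exp(-3)) - (1) = -1 + exp(-3).

-1 + exp(-3)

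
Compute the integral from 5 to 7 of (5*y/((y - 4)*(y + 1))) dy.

Factor the denominator: y**2 - 3*y - 4 = (y + 1)(y - 4).
Partial fractions: 5*y/((y - 4)*(y + 1)) = 1/(y + 1) + 4/(y - 4).
An antiderivative is F(y) = 4*log(y - 4) + log(y + 1).
Then F(7) - F(5) = (3*log(2) + 4*log(3)) - (log(6)) = 2*log(2) + 3*log(3).

2*log(2) + 3*log(3)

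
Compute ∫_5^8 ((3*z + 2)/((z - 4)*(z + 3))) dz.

log(22)

Factor the denominator: z**2 - z - 12 = (z + 3)(z - 4).
Partial fractions: (3*z + 2)/((z - 4)*(z + 3)) = 1/(z + 3) + 2/(z - 4).
An antiderivative is F(z) = 2*log(z - 4) + log(z + 3).
Then F(8) - F(5) = (log(11) + 4*log(2)) - (log(8)) = log(22).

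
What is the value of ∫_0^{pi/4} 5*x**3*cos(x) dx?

Integrate by parts 3 times (u = x^3, dv = 5*cos(x) dx).
An antiderivative is F(x) = 5*x**3*sin(x) + 15*x**2*cos(x) - 30*x*sin(x) - 30*cos(x).
Then F(pi/4) - F(0) = (5*sqrt(2)*(-384 - 96*pi + pi**3 + 12*pi**2)/128) - (-30) = -15*sqrt(2) - 15*sqrt(2)*pi/4 + 5*sqrt(2)*pi**3/128 + 15*sqrt(2)*pi**2/32 + 30.

-15*sqrt(2) - 15*sqrt(2)*pi/4 + 5*sqrt(2)*pi**3/128 + 15*sqrt(2)*pi**2/32 + 30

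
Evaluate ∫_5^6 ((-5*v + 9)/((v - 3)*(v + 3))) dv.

-9*log(3) + 13*log(2)

Factor the denominator: v**2 - 9 = (v + 3)(v - 3).
Partial fractions: (-5*v + 9)/((v - 3)*(v + 3)) = -4/(v + 3) - 1/(v - 3).
An antiderivative is F(v) = -log(v - 3) - 4*log(v + 3).
Then F(6) - F(5) = (-9*log(3)) - (-13*log(2)) = -9*log(3) + 13*log(2).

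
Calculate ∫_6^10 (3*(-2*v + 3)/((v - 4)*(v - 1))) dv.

Factor the denominator: v**2 - 5*v + 4 = (v - 1)(v - 4).
Partial fractions: 3*(-2*v + 3)/((v - 4)*(v - 1)) = -1/(v - 1) - 5/(v - 4).
An antiderivative is F(v) = -5*log(v - 4) - log(v - 1).
Then F(10) - F(6) = (-7*log(3) - 5*log(2)) - (-5*log(2) - log(5)) = -7*log(3) + log(5).

-7*log(3) + log(5)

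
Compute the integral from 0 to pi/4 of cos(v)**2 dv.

Use the identity cos^2(v) = (1 + cos(2*v))/2.
An antiderivative is F(v) = v/2 + sin(2*v)/4.
Then F(pi/4) - F(0) = (1/4 + pi/8) - (0) = 1/4 + pi/8.

1/4 + pi/8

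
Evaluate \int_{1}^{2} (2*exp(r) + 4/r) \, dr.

-2*exp(1) + 4*log(2) + 2*exp(2)

An antiderivative is F(r) = 2*exp(r) + 4*log(r).
Then F(2) - F(1) = (log(16) + 2*exp(2)) - (2*exp(1)) = -2*exp(1) + 4*log(2) + 2*exp(2).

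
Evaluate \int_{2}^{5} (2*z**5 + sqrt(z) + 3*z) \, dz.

-4*sqrt(2)/3 + 10*sqrt(5)/3 + 10437/2

By the power rule, an antiderivative is F(z) = z**6/3 + 2*z**(3/2)/3 + 3*z**2/2.
Then F(5) - F(2) = (10*sqrt(5)/3 + 31475/6) - (4*sqrt(2)/3 + 82/3) = -4*sqrt(2)/3 + 10*sqrt(5)/3 + 10437/2.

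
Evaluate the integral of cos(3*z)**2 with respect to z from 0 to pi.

pi/2

Use the identity cos^2(3*z) = (1 + cos(6*z))/2.
An antiderivative is F(z) = z/2 + sin(6*z)/12.
Then F(pi) - F(0) = (pi/2) - (0) = pi/2.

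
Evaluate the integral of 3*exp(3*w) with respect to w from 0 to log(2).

7

Let u = exp(w), so du = exp(w) dw. When w = 0, u = 1; when w = log(2), u = 2.
The integral becomes 3·∫ u**2 du from 1 to 2, with antiderivative u**3.
Back in w: F(w) = exp(3*w).
Then F(log(2)) - F(0) = (8) - (1) = 7.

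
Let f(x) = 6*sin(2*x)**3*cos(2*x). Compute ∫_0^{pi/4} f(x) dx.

3/4

Let u = sin(2*x), so du = 2*cos(2*x) dx. When x = 0, u = 0; when x = pi/4, u = 1.
The integral becomes 3·∫ u**3 du from 0 to 1, with antiderivative 3*u**4/4.
Back in x: F(x) = 3*sin(2*x)**4/4.
Then F(pi/4) - F(0) = (3/4) - (0) = 3/4.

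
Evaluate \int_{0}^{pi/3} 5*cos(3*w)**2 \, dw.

5*pi/6

Use the identity cos^2(3*w) = (1 + cos(6*w))/2.
An antiderivative is F(w) = 5*w/2 + 5*sin(6*w)/12.
Then F(pi/3) - F(0) = (5*pi/6) - (0) = 5*pi/6.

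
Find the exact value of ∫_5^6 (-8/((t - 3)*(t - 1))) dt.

Factor the denominator: t**2 - 4*t + 3 = (t - 1)(t - 3).
Partial fractions: -8/((t - 3)*(t - 1)) = 4/(t - 1) - 4/(t - 3).
An antiderivative is F(t) = -4*log(t - 3) + 4*log(t - 1).
Then F(6) - F(5) = (-4*log(3) + 4*log(5)) - (log(16)) = -4*log(3) - 4*log(2) + 4*log(5).

-4*log(3) - 4*log(2) + 4*log(5)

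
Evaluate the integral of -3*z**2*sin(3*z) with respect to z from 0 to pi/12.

Integrate by parts twice (u = z^2, dv = -3*sin(3*z) dz).
An antiderivative is F(z) = z**2*cos(3*z) - 2*z*sin(3*z)/3 - 2*cos(3*z)/9.
Then F(pi/12) - F(0) = (sqrt(2)*(-32 - 8*pi + pi**2)/288) - (-2/9) = -sqrt(2)/9 - sqrt(2)*pi/36 + sqrt(2)*pi**2/288 + 2/9.

-sqrt(2)/9 - sqrt(2)*pi/36 + sqrt(2)*pi**2/288 + 2/9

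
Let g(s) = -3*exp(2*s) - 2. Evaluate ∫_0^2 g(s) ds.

-3*exp(4)/2 - 5/2

An antiderivative is F(s) = -3*exp(2*s)/2 - 2*s.
Then F(2) - F(0) = (-3*exp(4)/2 - 4) - (-3/2) = -3*exp(4)/2 - 5/2.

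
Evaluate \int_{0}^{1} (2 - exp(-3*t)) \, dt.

An antiderivative is F(t) = 2*t + exp(-3*t)/3.
Then F(1) - F(0) = (exp(-3)/3 + 2) - (1/3) = exp(-3)/3 + 5/3.

exp(-3)/3 + 5/3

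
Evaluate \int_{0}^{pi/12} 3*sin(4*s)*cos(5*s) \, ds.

-4/3 + 11*sqrt(2)/24 + 3*sqrt(6)/8

Use the identity sin(4*s)cos(5*s) = [sin(9*s) + sin(-s)]/2.
An antiderivative is F(s) = 3*cos(s)/2 - cos(9*s)/6.
Then F(pi/12) - F(0) = (11*sqrt(2)/24 + 3*sqrt(6)/8) - (4/3) = -4/3 + 11*sqrt(2)/24 + 3*sqrt(6)/8.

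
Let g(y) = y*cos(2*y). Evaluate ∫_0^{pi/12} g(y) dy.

-1/4 + pi/48 + sqrt(3)/8

Integrate by parts once (u = y, dv = cos(2*y) dy).
An antiderivative is F(y) = y*sin(2*y)/2 + cos(2*y)/4.
Then F(pi/12) - F(0) = (pi/48 + sqrt(3)/8) - (1/4) = -1/4 + pi/48 + sqrt(3)/8.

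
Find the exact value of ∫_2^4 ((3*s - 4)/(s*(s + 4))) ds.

-4*log(3) + 7*log(2)

Factor the denominator: s**2 + 4*s = (s + 4)s.
Partial fractions: (3*s - 4)/(s*(s + 4)) = 4/(s + 4) - 1/s.
An antiderivative is F(s) = -log(s) + 4*log(s + 4).
Then F(4) - F(2) = (10*log(2)) - (3*log(2) + 4*log(3)) = -4*log(3) + 7*log(2).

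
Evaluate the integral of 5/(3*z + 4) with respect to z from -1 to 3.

5*log(13)/3

An antiderivative is F(z) = 5*log(3*z + 4)/3.
Then F(3) - F(-1) = (5*log(13)/3) - (0) = 5*log(13)/3.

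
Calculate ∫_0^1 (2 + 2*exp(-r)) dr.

4 - 2*exp(-1)

An antiderivative is F(r) = 2*r - 2*exp(-r).
Then F(1) - F(0) = (2 - 2*exp(-1)) - (-2) = 4 - 2*exp(-1).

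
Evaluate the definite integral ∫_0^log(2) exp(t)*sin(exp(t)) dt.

-cos(2) + cos(1)

Let u = exp(t), so du = exp(t) dt. When t = 0, u = 1; when t = log(2), u = 2.
The integral becomes ∫ sin(u) du from 1 to 2, with antiderivative -cos(u).
Back in t: F(t) = -cos(exp(t)).
Then F(log(2)) - F(0) = (-cos(2)) - (-cos(1)) = -cos(2) + cos(1).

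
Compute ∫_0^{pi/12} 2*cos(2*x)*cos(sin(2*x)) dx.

sin(1/2)

Let u = sin(2*x), so du = 2*cos(2*x) dx. When x = 0, u = 0; when x = pi/12, u = 1/2.
The integral becomes ∫ cos(u) du from 0 to 1/2, with antiderivative sin(u).
Back in x: F(x) = sin(sin(2*x)).
Then F(pi/12) - F(0) = (sin(1/2)) - (0) = sin(1/2).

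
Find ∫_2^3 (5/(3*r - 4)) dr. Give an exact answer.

-5*log(2)/3 + 5*log(5)/3

An antiderivative is F(r) = 5*log(3*r - 4)/3.
Then F(3) - F(2) = (5*log(5)/3) - (5*log(2)/3) = -5*log(2)/3 + 5*log(5)/3.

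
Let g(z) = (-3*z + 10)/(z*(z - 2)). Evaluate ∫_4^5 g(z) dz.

-5*log(5) + 2*log(3) + 8*log(2)

Factor the denominator: z**2 - 2*z = z(z - 2).
Partial fractions: (-3*z + 10)/(z*(z - 2)) = -5/z + 2/(z - 2).
An antiderivative is F(z) = -5*log(z) + 2*log(z - 2).
Then F(5) - F(4) = (-5*log(5) + 2*log(3)) - (-8*log(2)) = -5*log(5) + 2*log(3) + 8*log(2).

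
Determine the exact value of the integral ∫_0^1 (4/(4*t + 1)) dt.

log(5)

Let u = 4*t + 1, so du = 4 dt. When t = 0, u = 1; when t = 1, u = 5.
The integral becomes ∫ 1/u du from 1 to 5, with antiderivative log(u).
Back in t: F(t) = log(4*t + 1).
Then F(1) - F(0) = (log(5)) - (0) = log(5).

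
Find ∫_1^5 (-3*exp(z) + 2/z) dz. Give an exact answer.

An antiderivative is F(z) = -3*exp(z) + 2*log(z).
Then F(5) - F(1) = (-3*exp(5) + log(25)) - (-3*exp(1)) = -3*exp(5) + log(25) + 3*exp(1).

-3*exp(5) + log(25) + 3*exp(1)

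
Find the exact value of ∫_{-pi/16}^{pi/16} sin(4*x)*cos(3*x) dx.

0

Use the identity sin(4*x)cos(3*x) = [sin(7*x) + sin(x)]/2.
An antiderivative is F(x) = -cos(x)/2 - cos(7*x)/14.
Then F(pi/16) - F(-pi/16) = (-cos(pi/16)/2 - sin(pi/16)/14) - (-cos(pi/16)/2 - sin(pi/16)/14) = 0.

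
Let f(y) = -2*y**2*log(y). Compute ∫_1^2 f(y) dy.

14/9 - 16*log(2)/3

Integrate by parts once (u = ln y, dv = -2*y**2 dy).
An antiderivative is F(y) = -2*y**3*(3*log(y) - 1)/9.
Then F(2) - F(1) = (16/9 - 16*log(2)/3) - (2/9) = 14/9 - 16*log(2)/3.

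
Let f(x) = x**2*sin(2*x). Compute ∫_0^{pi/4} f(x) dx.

Integrate by parts twice (u = x^2, dv = sin(2*x) dx).
An antiderivative is F(x) = -x**2*cos(2*x)/2 + x*sin(2*x)/2 + cos(2*x)/4.
Then F(pi/4) - F(0) = (pi/8) - (1/4) = -1/4 + pi/8.

-1/4 + pi/8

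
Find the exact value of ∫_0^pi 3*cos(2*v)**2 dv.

3*pi/2

Use the identity cos^2(2*v) = (1 + cos(4*v))/2.
An antiderivative is F(v) = 3*v/2 + 3*sin(4*v)/8.
Then F(pi) - F(0) = (3*pi/2) - (0) = 3*pi/2.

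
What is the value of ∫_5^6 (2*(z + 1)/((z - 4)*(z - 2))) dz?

Factor the denominator: z**2 - 6*z + 8 = (z - 2)(z - 4).
Partial fractions: 2*(z + 1)/((z - 4)*(z - 2)) = -3/(z - 2) + 5/(z - 4).
An antiderivative is F(z) = 5*log(z - 4) - 3*log(z - 2).
Then F(6) - F(5) = (-log(2)) - (-log(27)) = log(27/2).

log(27/2)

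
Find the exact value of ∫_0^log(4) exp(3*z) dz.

21

Let u = exp(z), so du = exp(z) dz. When z = 0, u = 1; when z = log(4), u = 4.
The integral becomes ∫ u**2 du from 1 to 4, with antiderivative u**3/3.
Back in z: F(z) = exp(3*z)/3.
Then F(log(4)) - F(0) = (64/3) - (1/3) = 21.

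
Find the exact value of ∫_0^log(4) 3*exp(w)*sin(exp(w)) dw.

Let u = exp(w), so du = exp(w) dw. When w = 0, u = 1; when w = log(4), u = 4.
The integral becomes 3·∫ sin(u) du from 1 to 4, with antiderivative -3*cos(u).
Back in w: F(w) = -3*cos(exp(w)).
Then F(log(4)) - F(0) = (-3*cos(4)) - (-3*cos(1)) = 3*cos(1) - 3*cos(4).

3*cos(1) - 3*cos(4)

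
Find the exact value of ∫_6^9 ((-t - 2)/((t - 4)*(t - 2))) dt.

Factor the denominator: t**2 - 6*t + 8 = (t - 2)(t - 4).
Partial fractions: (-t - 2)/((t - 4)*(t - 2)) = 2/(t - 2) - 3/(t - 4).
An antiderivative is F(t) = -3*log(t - 4) + 2*log(t - 2).
Then F(9) - F(6) = (-3*log(5) + 2*log(7)) - (log(2)) = -3*log(5) - log(2) + 2*log(7).

-3*log(5) - log(2) + 2*log(7)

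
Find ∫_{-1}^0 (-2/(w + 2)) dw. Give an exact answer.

-log(4)

An antiderivative is F(w) = -2*log(w + 2).
Then F(0) - F(-1) = (-log(4)) - (0) = -log(4).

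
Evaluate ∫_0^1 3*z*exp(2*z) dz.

3/4 + 3*exp(2)/4

Integrate by parts once (u = z, dv = 3*exp(2*z) dz).
An antiderivative is F(z) = (6*z - 3)*exp(2*z)/4.
Then F(1) - F(0) = (3*exp(2)/4) - (-3/4) = 3/4 + 3*exp(2)/4.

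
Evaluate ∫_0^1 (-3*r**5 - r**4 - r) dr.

-6/5

By the power rule, an antiderivative is F(r) = -r**6/2 - r**5/5 - r**2/2.
Then F(1) - F(0) = (-6/5) - (0) = -6/5.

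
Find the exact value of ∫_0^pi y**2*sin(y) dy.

-4 + pi**2

Integrate by parts twice (u = y^2, dv = sin(y) dy).
An antiderivative is F(y) = -y**2*cos(y) + 2*y*sin(y) + 2*cos(y).
Then F(pi) - F(0) = (-2 + pi**2) - (2) = -4 + pi**2.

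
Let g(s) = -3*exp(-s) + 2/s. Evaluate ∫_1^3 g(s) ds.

-3*exp(-1) + 3*exp(-3) + 2*log(3)

An antiderivative is F(s) = 2*log(s) + 3*exp(-s).
Then F(3) - F(1) = (3*exp(-3) + 2*log(3)) - (3*exp(-1)) = -3*exp(-1) + 3*exp(-3) + 2*log(3).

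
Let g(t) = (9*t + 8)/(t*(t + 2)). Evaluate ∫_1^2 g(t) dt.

Factor the denominator: t**2 + 2*t = (t + 2)t.
Partial fractions: (9*t + 8)/(t*(t + 2)) = 5/(t + 2) + 4/t.
An antiderivative is F(t) = 4*log(t) + 5*log(t + 2).
Then F(2) - F(1) = (14*log(2)) - (5*log(3)) = -5*log(3) + 14*log(2).

-5*log(3) + 14*log(2)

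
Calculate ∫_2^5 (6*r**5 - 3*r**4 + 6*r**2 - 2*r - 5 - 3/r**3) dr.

By the power rule, an antiderivative is F(r) = r**6 - 3*r**5/5 + 2*r**3 - r**2 - 5*r + 3/(2*r**2).
Then F(5) - F(2) = (697503/50) - (1887/40) = 2780577/200.

2780577/200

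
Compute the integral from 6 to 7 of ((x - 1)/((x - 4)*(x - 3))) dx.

Factor the denominator: x**2 - 7*x + 12 = (x - 3)(x - 4).
Partial fractions: (x - 1)/((x - 4)*(x - 3)) = -2/(x - 3) + 3/(x - 4).
An antiderivative is F(x) = 3*log(x - 4) - 2*log(x - 3).
Then F(7) - F(6) = (log(27/16)) - (log(8/9)) = -7*log(2) + 5*log(3).

-7*log(2) + 5*log(3)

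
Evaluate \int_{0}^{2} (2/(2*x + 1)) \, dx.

log(5)

Let u = 2*x + 1, so du = 2 dx. When x = 0, u = 1; when x = 2, u = 5.
The integral becomes ∫ 1/u du from 1 to 5, with antiderivative log(u).
Back in x: F(x) = log(2*x + 1).
Then F(2) - F(0) = (log(5)) - (0) = log(5).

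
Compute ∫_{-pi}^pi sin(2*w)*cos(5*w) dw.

Use the identity sin(2*w)cos(5*w) = [sin(7*w) + sin(-3*w)]/2.
An antiderivative is F(w) = cos(3*w)/6 - cos(7*w)/14.
Then F(pi) - F(-pi) = (-2/21) - (-2/21) = 0.

0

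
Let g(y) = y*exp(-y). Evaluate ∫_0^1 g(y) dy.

Integrate by parts once (u = y, dv = exp(-y) dy).
An antiderivative is F(y) = (-y - 1)*exp(-y).
Then F(1) - F(0) = (-2*exp(-1)) - (-1) = 1 - 2*exp(-1).

1 - 2*exp(-1)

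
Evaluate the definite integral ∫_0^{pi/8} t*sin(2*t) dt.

sqrt(2)*(4 - pi)/32

Integrate by parts once (u = t, dv = sin(2*t) dt).
An antiderivative is F(t) = -t*cos(2*t)/2 + sin(2*t)/4.
Then F(pi/8) - F(0) = (sqrt(2)*(4 - pi)/32) - (0) = sqrt(2)*(4 - pi)/32.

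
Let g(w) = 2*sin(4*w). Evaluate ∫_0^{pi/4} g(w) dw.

1

An antiderivative is F(w) = -cos(4*w)/2.
Then F(pi/4) - F(0) = (1/2) - (-1/2) = 1.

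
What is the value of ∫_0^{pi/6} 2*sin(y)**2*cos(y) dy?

Let u = sin(y), so du = cos(y) dy. When y = 0, u = 0; when y = pi/6, u = 1/2.
The integral becomes 2·∫ u**2 du from 0 to 1/2, with antiderivative 2*u**3/3.
Back in y: F(y) = 2*sin(y)**3/3.
Then F(pi/6) - F(0) = (1/12) - (0) = 1/12.

1/12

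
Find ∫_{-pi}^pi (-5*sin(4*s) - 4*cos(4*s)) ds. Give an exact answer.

0

An antiderivative is F(s) = -sin(4*s) + 5*cos(4*s)/4.
Then F(pi) - F(-pi) = (5/4) - (5/4) = 0.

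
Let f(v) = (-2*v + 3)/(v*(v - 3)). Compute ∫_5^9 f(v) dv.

Factor the denominator: v**2 - 3*v = v(v - 3).
Partial fractions: (-2*v + 3)/(v*(v - 3)) = -1/v - 1/(v - 3).
An antiderivative is F(v) = -log(v) - log(v - 3).
Then F(9) - F(5) = (-log(54)) - (-log(10)) = log(5/27).

log(5/27)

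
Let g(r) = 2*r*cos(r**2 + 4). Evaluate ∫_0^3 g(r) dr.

Let u = r**2 + 4, so du = 2*r dr. When r = 0, u = 4; when r = 3, u = 13.
The integral becomes ∫ cos(u) du from 4 to 13, with antiderivative sin(u).
Back in r: F(r) = sin(r**2 + 4).
Then F(3) - F(0) = (sin(13)) - (sin(4)) = sin(13) - sin(4).

sin(13) - sin(4)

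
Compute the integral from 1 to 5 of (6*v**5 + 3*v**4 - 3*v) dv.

87312/5

By the power rule, an antiderivative is F(v) = v**6 + 3*v**5/5 - 3*v**2/2.
Then F(5) - F(1) = (34925/2) - (1/10) = 87312/5.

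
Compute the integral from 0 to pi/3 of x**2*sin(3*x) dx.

Integrate by parts twice (u = x^2, dv = sin(3*x) dx).
An antiderivative is F(x) = -x**2*cos(3*x)/3 + 2*x*sin(3*x)/9 + 2*cos(3*x)/27.
Then F(pi/3) - F(0) = (-2/27 + pi**2/27) - (2/27) = -4/27 + pi**2/27.

-4/27 + pi**2/27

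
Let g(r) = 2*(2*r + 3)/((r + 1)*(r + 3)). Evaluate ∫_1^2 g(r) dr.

-7*log(2) + log(3) + 3*log(5)

Factor the denominator: r**2 + 4*r + 3 = (r + 3)(r + 1).
Partial fractions: 2*(2*r + 3)/((r + 1)*(r + 3)) = 3/(r + 3) + 1/(r + 1).
An antiderivative is F(r) = log(r + 1) + 3*log(r + 3).
Then F(2) - F(1) = (log(3) + 3*log(5)) - (7*log(2)) = -7*log(2) + log(3) + 3*log(5).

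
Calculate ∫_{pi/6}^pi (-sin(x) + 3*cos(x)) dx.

An antiderivative is F(x) = 3*sin(x) + cos(x).
Then F(pi) - F(pi/6) = (-1) - (sqrt(3)/2 + 3/2) = -5/2 - sqrt(3)/2.

-5/2 - sqrt(3)/2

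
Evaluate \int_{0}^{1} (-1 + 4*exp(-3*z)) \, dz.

An antiderivative is F(z) = -z - 4*exp(-3*z)/3.
Then F(1) - F(0) = (-1 - 4*exp(-3)/3) - (-4/3) = (-4 + exp(3))*exp(-3)/3.

(-4 + exp(3))*exp(-3)/3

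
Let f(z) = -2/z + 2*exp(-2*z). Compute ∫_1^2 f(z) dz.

-2*log(2) - exp(-4) + exp(-2)

An antiderivative is F(z) = -2*log(z) - exp(-2*z).
Then F(2) - F(1) = (-2*log(2) - exp(-4)) - (-exp(-2)) = -2*log(2) - exp(-4) + exp(-2).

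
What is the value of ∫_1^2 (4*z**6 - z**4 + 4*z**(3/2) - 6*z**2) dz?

32*sqrt(2)/5 + 1777/35

By the power rule, an antiderivative is F(z) = 4*z**7/7 + 8*z**(5/2)/5 - z**5/5 - 2*z**3.
Then F(2) - F(1) = (32*sqrt(2)/5 + 1776/35) - (-1/35) = 32*sqrt(2)/5 + 1777/35.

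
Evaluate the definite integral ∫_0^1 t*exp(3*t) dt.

1/9 + 2*exp(3)/9

Integrate by parts once (u = t, dv = exp(3*t) dt).
An antiderivative is F(t) = (3*t - 1)*exp(3*t)/9.
Then F(1) - F(0) = (2*exp(3)/9) - (-1/9) = 1/9 + 2*exp(3)/9.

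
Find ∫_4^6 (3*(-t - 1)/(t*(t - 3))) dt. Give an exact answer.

Factor the denominator: t**2 - 3*t = t(t - 3).
Partial fractions: 3*(-t - 1)/(t*(t - 3)) = 1/t - 4/(t - 3).
An antiderivative is F(t) = log(t) - 4*log(t - 3).
Then F(6) - F(4) = (log(2/27)) - (log(4)) = -log(54).

-log(54)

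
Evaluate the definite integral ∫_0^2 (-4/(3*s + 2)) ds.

-8*log(2)/3

An antiderivative is F(s) = -4*log(3*s + 2)/3.
Then F(2) - F(0) = (-log(16)) - (-4*log(2)/3) = -8*log(2)/3.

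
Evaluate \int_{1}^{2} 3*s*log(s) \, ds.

-9/4 + log(64)

Integrate by parts once (u = ln s, dv = 3*s ds).
An antiderivative is F(s) = 3*s**2*(2*log(s) - 1)/4.
Then F(2) - F(1) = (-3 + log(64)) - (-3/4) = -9/4 + log(64).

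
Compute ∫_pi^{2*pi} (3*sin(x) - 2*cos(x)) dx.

An antiderivative is F(x) = -2*sin(x) - 3*cos(x).
Then F(2*pi) - F(pi) = (-3) - (3) = -6.

-6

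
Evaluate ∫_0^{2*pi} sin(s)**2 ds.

Use the identity sin^2(s) = (1 - cos(2*s))/2.
An antiderivative is F(s) = s/2 - sin(2*s)/4.
Then F(2*pi) - F(0) = (pi) - (0) = pi.

pi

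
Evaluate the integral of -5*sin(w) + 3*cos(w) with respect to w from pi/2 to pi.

An antiderivative is F(w) = 3*sin(w) + 5*cos(w).
Then F(pi) - F(pi/2) = (-5) - (3) = -8.

-8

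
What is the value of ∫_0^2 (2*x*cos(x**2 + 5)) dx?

sin(9) - sin(5)

Let u = x**2 + 5, so du = 2*x dx. When x = 0, u = 5; when x = 2, u = 9.
The integral becomes ∫ cos(u) du from 5 to 9, with antiderivative sin(u).
Back in x: F(x) = sin(x**2 + 5).
Then F(2) - F(0) = (sin(9)) - (sin(5)) = sin(9) - sin(5).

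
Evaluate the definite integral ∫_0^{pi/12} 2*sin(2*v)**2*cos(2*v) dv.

Let u = sin(2*v), so du = 2*cos(2*v) dv. When v = 0, u = 0; when v = pi/12, u = 1/2.
The integral becomes ∫ u**2 du from 0 to 1/2, with antiderivative u**3/3.
Back in v: F(v) = sin(2*v)**3/3.
Then F(pi/12) - F(0) = (1/24) - (0) = 1/24.

1/24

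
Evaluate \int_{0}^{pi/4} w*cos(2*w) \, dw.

Integrate by parts once (u = w, dv = cos(2*w) dw).
An antiderivative is F(w) = w*sin(2*w)/2 + cos(2*w)/4.
Then F(pi/4) - F(0) = (pi/8) - (1/4) = -1/4 + pi/8.

-1/4 + pi/8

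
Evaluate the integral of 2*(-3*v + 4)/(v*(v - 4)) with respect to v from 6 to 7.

-2*log(7) - 2*log(3) + 6*log(2)

Factor the denominator: v**2 - 4*v = v(v - 4).
Partial fractions: 2*(-3*v + 4)/(v*(v - 4)) = -2/v - 4/(v - 4).
An antiderivative is F(v) = -2*log(v) - 4*log(v - 4).
Then F(7) - F(6) = (-4*log(3) - 2*log(7)) - (-6*log(2) - 2*log(3)) = -2*log(7) - 2*log(3) + 6*log(2).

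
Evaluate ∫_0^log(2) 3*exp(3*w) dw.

7

Let u = exp(w), so du = exp(w) dw. When w = 0, u = 1; when w = log(2), u = 2.
The integral becomes 3·∫ u**2 du from 1 to 2, with antiderivative u**3.
Back in w: F(w) = exp(3*w).
Then F(log(2)) - F(0) = (8) - (1) = 7.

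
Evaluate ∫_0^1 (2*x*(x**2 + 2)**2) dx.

19/3

Let u = x**2 + 2, so du = 2*x dx. When x = 0, u = 2; when x = 1, u = 3.
The integral becomes ∫ u**2 du from 2 to 3, with antiderivative u**3/3.
Back in x: F(x) = (x**2 + 2)**3/3.
Then F(1) - F(0) = (9) - (8/3) = 19/3.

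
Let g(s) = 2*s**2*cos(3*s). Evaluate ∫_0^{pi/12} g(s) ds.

Integrate by parts twice (u = s^2, dv = 2*cos(3*s) ds).
An antiderivative is F(s) = 2*s**2*sin(3*s)/3 + 4*s*cos(3*s)/9 - 4*sin(3*s)/27.
Then F(pi/12) - F(0) = (sqrt(2)*(-32 + pi**2 + 8*pi)/432) - (0) = sqrt(2)*(-32 + pi**2 + 8*pi)/432.

sqrt(2)*(-32 + pi**2 + 8*pi)/432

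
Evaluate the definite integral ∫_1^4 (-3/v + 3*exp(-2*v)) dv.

An antiderivative is F(v) = -3*log(v) - 3*exp(-2*v)/2.
Then F(4) - F(1) = (-6*log(2) - 3*exp(-8)/2) - (-3*exp(-2)/2) = -6*log(2) - 3*exp(-8)/2 + 3*exp(-2)/2.

-6*log(2) - 3*exp(-8)/2 + 3*exp(-2)/2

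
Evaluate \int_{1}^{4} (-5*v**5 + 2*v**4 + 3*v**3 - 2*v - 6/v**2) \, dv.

By the power rule, an antiderivative is F(v) = -5*v**6/6 + 2*v**5/5 + 3*v**4/4 - v**2 + 6/v.
Then F(4) - F(1) = (-84787/30) - (319/60) = -56631/20.

-56631/20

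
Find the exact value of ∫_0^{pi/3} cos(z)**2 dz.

Use the identity cos^2(z) = (1 + cos(2*z))/2.
An antiderivative is F(z) = z/2 + sin(2*z)/4.
Then F(pi/3) - F(0) = (sqrt(3)/8 + pi/6) - (0) = sqrt(3)/8 + pi/6.

sqrt(3)/8 + pi/6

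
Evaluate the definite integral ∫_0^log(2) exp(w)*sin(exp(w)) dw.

Let u = exp(w), so du = exp(w) dw. When w = 0, u = 1; when w = log(2), u = 2.
The integral becomes ∫ sin(u) du from 1 to 2, with antiderivative -cos(u).
Back in w: F(w) = -cos(exp(w)).
Then F(log(2)) - F(0) = (-cos(2)) - (-cos(1)) = -cos(2) + cos(1).

-cos(2) + cos(1)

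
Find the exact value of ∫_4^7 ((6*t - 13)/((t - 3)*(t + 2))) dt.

Factor the denominator: t**2 - t - 6 = (t + 2)(t - 3).
Partial fractions: (6*t - 13)/((t - 3)*(t + 2)) = 5/(t + 2) + 1/(t - 3).
An antiderivative is F(t) = log(t - 3) + 5*log(t + 2).
Then F(7) - F(4) = (2*log(2) + 10*log(3)) - (5*log(2) + 5*log(3)) = -3*log(2) + 5*log(3).

-3*log(2) + 5*log(3)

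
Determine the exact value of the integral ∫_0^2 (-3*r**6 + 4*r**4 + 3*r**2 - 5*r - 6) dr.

By the power rule, an antiderivative is F(r) = -3*r**7/7 + 4*r**5/5 + r**3 - 5*r**2/2 - 6*r.
Then F(2) - F(0) = (-1514/35) - (0) = -1514/35.

-1514/35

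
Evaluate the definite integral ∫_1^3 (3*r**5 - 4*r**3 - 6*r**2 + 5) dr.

By the power rule, an antiderivative is F(r) = r**6/2 - r**4 - 2*r**3 + 5*r.
Then F(3) - F(1) = (489/2) - (5/2) = 242.

242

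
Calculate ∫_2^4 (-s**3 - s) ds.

By the power rule, an antiderivative is F(s) = -s**4/4 - s**2/2.
Then F(4) - F(2) = (-72) - (-6) = -66.

-66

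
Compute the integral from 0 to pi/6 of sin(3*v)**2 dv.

Use the identity sin^2(3*v) = (1 - cos(6*v))/2.
An antiderivative is F(v) = v/2 - sin(6*v)/12.
Then F(pi/6) - F(0) = (pi/12) - (0) = pi/12.

pi/12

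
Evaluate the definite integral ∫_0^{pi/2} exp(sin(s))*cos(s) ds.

-1 + E

Let u = sin(s), so du = cos(s) ds. When s = 0, u = 0; when s = pi/2, u = 1.
The integral becomes ∫ exp(u) du from 0 to 1, with antiderivative exp(u).
Back in s: F(s) = exp(sin(s)).
Then F(pi/2) - F(0) = (E) - (1) = -1 + E.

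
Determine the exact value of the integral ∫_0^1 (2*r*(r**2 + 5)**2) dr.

91/3

Let u = r**2 + 5, so du = 2*r dr. When r = 0, u = 5; when r = 1, u = 6.
The integral becomes ∫ u**2 du from 5 to 6, with antiderivative u**3/3.
Back in r: F(r) = (r**2 + 5)**3/3.
Then F(1) - F(0) = (72) - (125/3) = 91/3.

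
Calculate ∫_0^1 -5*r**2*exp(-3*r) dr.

-10/27 + 85*exp(-3)/27

Integrate by parts twice (u = r^2, dv = -5*exp(-3*r) dr).
An antiderivative is F(r) = (45*r**2 + 30*r + 10)*exp(-3*r)/27.
Then F(1) - F(0) = (85*exp(-3)/27) - (10/27) = -10/27 + 85*exp(-3)/27.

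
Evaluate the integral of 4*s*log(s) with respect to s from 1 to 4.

Integrate by parts once (u = ln s, dv = 4*s ds).
An antiderivative is F(s) = s**2*(2*log(s) - 1).
Then F(4) - F(1) = (-16 + 64*log(2)) - (-1) = -15 + 64*log(2).

-15 + 64*log(2)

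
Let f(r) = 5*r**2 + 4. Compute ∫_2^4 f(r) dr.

304/3

By the power rule, an antiderivative is F(r) = 5*r**3/3 + 4*r.
Then F(4) - F(2) = (368/3) - (64/3) = 304/3.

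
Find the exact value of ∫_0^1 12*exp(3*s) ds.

Let u = 3*s, so du = 3 ds. When s = 0, u = 0; when s = 1, u = 3.
The integral becomes 4·∫ exp(u) du from 0 to 3, with antiderivative 4*exp(u).
Back in s: F(s) = 4*exp(3*s).
Then F(1) - F(0) = (4*exp(3)) - (4) = -4 + 4*exp(3).

-4 + 4*exp(3)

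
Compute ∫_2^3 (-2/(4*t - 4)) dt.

An antiderivative is F(t) = -log(4*t - 4)/2.
Then F(3) - F(2) = (-3*log(2)/2) - (-log(2)) = -log(2)/2.

-log(2)/2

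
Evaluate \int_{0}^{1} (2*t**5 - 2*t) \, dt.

-2/3

By the power rule, an antiderivative is F(t) = t**6/3 - t**2.
Then F(1) - F(0) = (-2/3) - (0) = -2/3.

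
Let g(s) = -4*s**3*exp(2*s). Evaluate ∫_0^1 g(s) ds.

-exp(2)/2 - 3/2

Integrate by parts 3 times (u = s^3, dv = -4*exp(2*s) ds).
An antiderivative is F(s) = (-4*s**3 + 6*s**2 - 6*s + 3)*exp(2*s)/2.
Then F(1) - F(0) = (-exp(2)/2) - (3/2) = -exp(2)/2 - 3/2.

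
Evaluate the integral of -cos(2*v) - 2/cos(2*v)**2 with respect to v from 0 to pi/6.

-5*sqrt(3)/4

An antiderivative is F(v) = -sin(2*v)/2 - tan(2*v).
Then F(pi/6) - F(0) = (-5*sqrt(3)/4) - (0) = -5*sqrt(3)/4.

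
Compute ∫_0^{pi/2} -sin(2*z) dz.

An antiderivative is F(z) = cos(2*z)/2.
Then F(pi/2) - F(0) = (-1/2) - (1/2) = -1.

-1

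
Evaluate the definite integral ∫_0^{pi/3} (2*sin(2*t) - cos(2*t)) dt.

3/2 - sqrt(3)/4

An antiderivative is F(t) = -sin(2*t)/2 - cos(2*t).
Then F(pi/3) - F(0) = (1/2 - sqrt(3)/4) - (-1) = 3/2 - sqrt(3)/4.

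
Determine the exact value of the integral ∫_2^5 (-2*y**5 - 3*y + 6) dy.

By the power rule, an antiderivative is F(y) = -y**6/3 - 3*y**2/2 + 6*y.
Then F(5) - F(2) = (-31295/6) - (-46/3) = -10401/2.

-10401/2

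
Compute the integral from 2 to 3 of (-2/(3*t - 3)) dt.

An antiderivative is F(t) = -2*log(3*t - 3)/3.
Then F(3) - F(2) = (-2*log(6)/3) - (-2*log(3)/3) = -2*log(2)/3.

-2*log(2)/3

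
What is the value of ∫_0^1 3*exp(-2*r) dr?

An antiderivative is F(r) = -3*exp(-2*r)/2.
Then F(1) - F(0) = (-3*exp(-2)/2) - (-3/2) = 3/2 - 3*exp(-2)/2.

3/2 - 3*exp(-2)/2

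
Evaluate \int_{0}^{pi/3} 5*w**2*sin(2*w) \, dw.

-15/8 + 5*pi**2/36 + 5*sqrt(3)*pi/12

Integrate by parts twice (u = w^2, dv = 5*sin(2*w) dw).
An antiderivative is F(w) = -5*w**2*cos(2*w)/2 + 5*w*sin(2*w)/2 + 5*cos(2*w)/4.
Then F(pi/3) - F(0) = (-5/8 + 5*pi**2/36 + 5*sqrt(3)*pi/12) - (5/4) = -15/8 + 5*pi**2/36 + 5*sqrt(3)*pi/12.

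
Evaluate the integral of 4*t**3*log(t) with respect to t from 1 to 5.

-156 + 625*log(5)

Integrate by parts once (u = ln t, dv = 4*t**3 dt).
An antiderivative is F(t) = t**4*(4*log(t) - 1)/4.
Then F(5) - F(1) = (-625/4 + 625*log(5)) - (-1/4) = -156 + 625*log(5).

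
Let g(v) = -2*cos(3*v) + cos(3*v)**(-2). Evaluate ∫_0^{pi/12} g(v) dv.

An antiderivative is F(v) = -2*sin(3*v)/3 + tan(3*v)/3.
Then F(pi/12) - F(0) = (1/3 - sqrt(2)/3) - (0) = 1/3 - sqrt(2)/3.

1/3 - sqrt(2)/3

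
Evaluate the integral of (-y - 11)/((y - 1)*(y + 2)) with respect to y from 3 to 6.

Factor the denominator: y**2 + y - 2 = (y + 2)(y - 1).
Partial fractions: (-y - 11)/((y - 1)*(y + 2)) = 3/(y + 2) - 4/(y - 1).
An antiderivative is F(y) = -4*log(y - 1) + 3*log(y + 2).
Then F(6) - F(3) = (-4*log(5) + 9*log(2)) - (-4*log(2) + 3*log(5)) = -7*log(5) + 13*log(2).

-7*log(5) + 13*log(2)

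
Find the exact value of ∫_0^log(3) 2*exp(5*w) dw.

Let u = exp(w), so du = exp(w) dw. When w = 0, u = 1; when w = log(3), u = 3.
The integral becomes 2·∫ u**4 du from 1 to 3, with antiderivative 2*u**5/5.
Back in w: F(w) = 2*exp(5*w)/5.
Then F(log(3)) - F(0) = (486/5) - (2/5) = 484/5.

484/5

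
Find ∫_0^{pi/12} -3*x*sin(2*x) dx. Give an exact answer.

-3/8 + sqrt(3)*pi/16

Integrate by parts once (u = x, dv = -3*sin(2*x) dx).
An antiderivative is F(x) = 3*x*cos(2*x)/2 - 3*sin(2*x)/4.
Then F(pi/12) - F(0) = (-3/8 + sqrt(3)*pi/16) - (0) = -3/8 + sqrt(3)*pi/16.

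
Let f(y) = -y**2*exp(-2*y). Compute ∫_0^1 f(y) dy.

Integrate by parts twice (u = y^2, dv = -exp(-2*y) dy).
An antiderivative is F(y) = (2*y**2 + 2*y + 1)*exp(-2*y)/4.
Then F(1) - F(0) = (5*exp(-2)/4) - (1/4) = (5 - exp(2))*exp(-2)/4.

(5 - exp(2))*exp(-2)/4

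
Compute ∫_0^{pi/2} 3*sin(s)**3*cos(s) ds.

3/4

Let u = sin(s), so du = cos(s) ds. When s = 0, u = 0; when s = pi/2, u = 1.
The integral becomes 3·∫ u**3 du from 0 to 1, with antiderivative 3*u**4/4.
Back in s: F(s) = 3*sin(s)**4/4.
Then F(pi/2) - F(0) = (3/4) - (0) = 3/4.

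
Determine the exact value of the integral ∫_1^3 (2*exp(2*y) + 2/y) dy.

-exp(2) + log(9) + exp(6)

An antiderivative is F(y) = exp(2*y) + 2*log(y).
Then F(3) - F(1) = (log(9) + exp(6)) - (exp(2)) = -exp(2) + log(9) + exp(6).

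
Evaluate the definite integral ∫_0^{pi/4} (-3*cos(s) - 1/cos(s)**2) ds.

An antiderivative is F(s) = -3*sin(s) - tan(s).
Then F(pi/4) - F(0) = (-3*sqrt(2)/2 - 1) - (0) = -3*sqrt(2)/2 - 1.

-3*sqrt(2)/2 - 1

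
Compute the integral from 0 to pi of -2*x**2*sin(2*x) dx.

Integrate by parts twice (u = x^2, dv = -2*sin(2*x) dx).
An antiderivative is F(x) = x**2*cos(2*x) - x*sin(2*x) - cos(2*x)/2.
Then F(pi) - F(0) = (-1/2 + pi**2) - (-1/2) = pi**2.

pi**2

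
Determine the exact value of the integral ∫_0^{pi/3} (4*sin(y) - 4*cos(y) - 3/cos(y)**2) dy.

2 - 5*sqrt(3)

An antiderivative is F(y) = -4*sin(y) - 4*cos(y) - 3*tan(y).
Then F(pi/3) - F(0) = (-5*sqrt(3) - 2) - (-4) = 2 - 5*sqrt(3).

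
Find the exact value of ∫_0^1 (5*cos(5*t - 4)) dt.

sin(4) + sin(1)

Let u = 5*t - 4, so du = 5 dt. When t = 0, u = -4; when t = 1, u = 1.
The integral becomes ∫ cos(u) du from -4 to 1, with antiderivative sin(u).
Back in t: F(t) = sin(5*t - 4).
Then F(1) - F(0) = (sin(1)) - (-sin(4)) = sin(4) + sin(1).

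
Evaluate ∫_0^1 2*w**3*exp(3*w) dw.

Integrate by parts 3 times (u = w^3, dv = 2*exp(3*w) dw).
An antiderivative is F(w) = (18*w**3 - 18*w**2 + 12*w - 4)*exp(3*w)/27.
Then F(1) - F(0) = (8*exp(3)/27) - (-4/27) = 4/27 + 8*exp(3)/27.

4/27 + 8*exp(3)/27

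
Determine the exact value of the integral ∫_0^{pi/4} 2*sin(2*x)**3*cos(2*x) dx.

Let u = sin(2*x), so du = 2*cos(2*x) dx. When x = 0, u = 0; when x = pi/4, u = 1.
The integral becomes ∫ u**3 du from 0 to 1, with antiderivative u**4/4.
Back in x: F(x) = sin(2*x)**4/4.
Then F(pi/4) - F(0) = (1/4) - (0) = 1/4.

1/4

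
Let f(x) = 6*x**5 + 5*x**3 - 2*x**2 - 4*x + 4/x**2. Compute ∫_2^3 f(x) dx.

By the power rule, an antiderivative is F(x) = x**6 + 5*x**4/4 - 2*x**3/3 - 2*x**2 - 4/x.
Then F(3) - F(2) = (9515/12) - (206/3) = 2897/4.

2897/4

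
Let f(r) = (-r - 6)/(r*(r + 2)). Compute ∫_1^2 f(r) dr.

Factor the denominator: r**2 + 2*r = (r + 2)r.
Partial fractions: (-r - 6)/(r*(r + 2)) = 2/(r + 2) - 3/r.
An antiderivative is F(r) = -3*log(r) + 2*log(r + 2).
Then F(2) - F(1) = (log(2)) - (log(9)) = log(2/9).

log(2/9)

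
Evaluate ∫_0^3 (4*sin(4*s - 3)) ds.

Let u = 4*s - 3, so du = 4 ds. When s = 0, u = -3; when s = 3, u = 9.
The integral becomes ∫ sin(u) du from -3 to 9, with antiderivative -cos(u).
Back in s: F(s) = -cos(4*s - 3).
Then F(3) - F(0) = (-cos(9)) - (-cos(3)) = cos(3) - cos(9).

cos(3) - cos(9)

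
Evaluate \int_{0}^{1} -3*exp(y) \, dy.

3 - 3*E

An antiderivative is F(y) = -3*exp(y).
Then F(1) - F(0) = (-3*E) - (-3) = 3 - 3*E.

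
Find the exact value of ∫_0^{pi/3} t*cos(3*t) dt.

Integrate by parts once (u = t, dv = cos(3*t) dt).
An antiderivative is F(t) = t*sin(3*t)/3 + cos(3*t)/9.
Then F(pi/3) - F(0) = (-1/9) - (1/9) = -2/9.

-2/9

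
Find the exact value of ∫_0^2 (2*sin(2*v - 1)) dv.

Let u = 2*v - 1, so du = 2 dv. When v = 0, u = -1; when v = 2, u = 3.
The integral becomes ∫ sin(u) du from -1 to 3, with antiderivative -cos(u).
Back in v: F(v) = -cos(2*v - 1).
Then F(2) - F(0) = (-cos(3)) - (-cos(1)) = cos(1) - cos(3).

cos(1) - cos(3)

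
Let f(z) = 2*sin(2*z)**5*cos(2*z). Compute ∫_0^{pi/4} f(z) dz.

Let u = sin(2*z), so du = 2*cos(2*z) dz. When z = 0, u = 0; when z = pi/4, u = 1.
The integral becomes ∫ u**5 du from 0 to 1, with antiderivative u**6/6.
Back in z: F(z) = sin(2*z)**6/6.
Then F(pi/4) - F(0) = (1/6) - (0) = 1/6.

1/6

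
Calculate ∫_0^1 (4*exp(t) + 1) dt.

An antiderivative is F(t) = t + 4*exp(t).
Then F(1) - F(0) = (1 + 4*E) - (4) = -3 + 4*E.

-3 + 4*E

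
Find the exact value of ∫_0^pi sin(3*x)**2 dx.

Use the identity sin^2(3*x) = (1 - cos(6*x))/2.
An antiderivative is F(x) = x/2 - sin(6*x)/12.
Then F(pi) - F(0) = (pi/2) - (0) = pi/2.

pi/2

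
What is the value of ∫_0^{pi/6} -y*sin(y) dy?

-1/2 + sqrt(3)*pi/12

Integrate by parts once (u = y, dv = -sin(y) dy).
An antiderivative is F(y) = y*cos(y) - sin(y).
Then F(pi/6) - F(0) = (-1/2 + sqrt(3)*pi/12) - (0) = -1/2 + sqrt(3)*pi/12.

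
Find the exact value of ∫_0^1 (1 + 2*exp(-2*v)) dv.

An antiderivative is F(v) = v - exp(-2*v).
Then F(1) - F(0) = (1 - exp(-2)) - (-1) = 2 - exp(-2).

2 - exp(-2)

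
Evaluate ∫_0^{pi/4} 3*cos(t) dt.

3*sqrt(2)/2

An antiderivative is F(t) = 3*sin(t).
Then F(pi/4) - F(0) = (3*sqrt(2)/2) - (0) = 3*sqrt(2)/2.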